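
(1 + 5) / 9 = 2 / 3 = 0.67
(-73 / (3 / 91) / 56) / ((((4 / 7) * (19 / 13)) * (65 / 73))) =-484939 / 9120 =-53.17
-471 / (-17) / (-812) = -471 / 13804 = -0.03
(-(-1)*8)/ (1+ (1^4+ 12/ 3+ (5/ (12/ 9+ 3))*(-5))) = 104/ 3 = 34.67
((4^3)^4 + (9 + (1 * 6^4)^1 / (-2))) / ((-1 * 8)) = -16776577 / 8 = -2097072.12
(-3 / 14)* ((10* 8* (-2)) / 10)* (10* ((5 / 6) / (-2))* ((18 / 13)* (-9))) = 178.02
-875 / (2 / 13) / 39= -875 / 6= -145.83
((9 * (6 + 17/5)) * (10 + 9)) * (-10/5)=-16074/5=-3214.80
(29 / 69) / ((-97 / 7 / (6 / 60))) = -203 / 66930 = -0.00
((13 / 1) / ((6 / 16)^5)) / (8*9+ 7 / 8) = 3407872 / 141669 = 24.06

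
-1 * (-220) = 220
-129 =-129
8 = 8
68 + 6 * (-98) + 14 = -506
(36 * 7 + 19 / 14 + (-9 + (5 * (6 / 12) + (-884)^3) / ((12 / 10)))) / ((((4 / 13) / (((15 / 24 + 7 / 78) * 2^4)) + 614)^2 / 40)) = -61074.59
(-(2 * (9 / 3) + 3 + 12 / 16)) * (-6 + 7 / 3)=143 / 4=35.75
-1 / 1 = -1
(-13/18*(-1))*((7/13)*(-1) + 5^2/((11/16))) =5123/198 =25.87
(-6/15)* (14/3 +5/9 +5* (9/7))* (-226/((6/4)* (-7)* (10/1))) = -331768/33075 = -10.03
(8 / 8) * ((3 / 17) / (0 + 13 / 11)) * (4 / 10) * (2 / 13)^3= 528 / 2427685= 0.00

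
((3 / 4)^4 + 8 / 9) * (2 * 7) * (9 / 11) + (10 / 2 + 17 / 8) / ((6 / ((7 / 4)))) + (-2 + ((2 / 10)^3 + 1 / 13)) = 31961429 / 2288000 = 13.97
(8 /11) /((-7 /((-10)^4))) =-80000 /77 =-1038.96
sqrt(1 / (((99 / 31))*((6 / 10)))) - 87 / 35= -87 / 35 + sqrt(5115) / 99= -1.76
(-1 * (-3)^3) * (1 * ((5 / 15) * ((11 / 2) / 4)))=99 / 8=12.38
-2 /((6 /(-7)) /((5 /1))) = 35 /3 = 11.67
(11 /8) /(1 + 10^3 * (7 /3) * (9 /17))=187 /168136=0.00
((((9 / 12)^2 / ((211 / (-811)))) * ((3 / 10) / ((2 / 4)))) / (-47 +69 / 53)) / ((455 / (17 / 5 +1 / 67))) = 12765951 / 59919674500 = 0.00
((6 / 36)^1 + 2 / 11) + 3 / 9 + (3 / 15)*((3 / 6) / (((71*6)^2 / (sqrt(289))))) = 13610887 / 19962360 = 0.68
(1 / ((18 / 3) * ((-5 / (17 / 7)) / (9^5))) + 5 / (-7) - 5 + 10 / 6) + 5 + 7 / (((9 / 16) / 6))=-987953 / 210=-4704.54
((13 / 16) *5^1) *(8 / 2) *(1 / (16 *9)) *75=1625 / 192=8.46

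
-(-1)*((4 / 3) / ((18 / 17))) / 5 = 34 / 135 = 0.25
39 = 39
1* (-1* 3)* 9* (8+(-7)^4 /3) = -21825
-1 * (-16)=16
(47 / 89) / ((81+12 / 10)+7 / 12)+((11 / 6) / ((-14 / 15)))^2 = 1339451455 / 346577392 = 3.86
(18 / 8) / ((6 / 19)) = 57 / 8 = 7.12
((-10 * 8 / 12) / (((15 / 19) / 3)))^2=5776 / 9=641.78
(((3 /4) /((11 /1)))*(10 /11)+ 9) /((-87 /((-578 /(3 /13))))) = 2746367 /10527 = 260.89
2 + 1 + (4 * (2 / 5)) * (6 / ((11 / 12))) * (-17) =-9627 / 55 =-175.04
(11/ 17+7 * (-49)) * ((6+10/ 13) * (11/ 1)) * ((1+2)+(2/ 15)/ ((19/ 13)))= -330889504/ 4199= -78801.98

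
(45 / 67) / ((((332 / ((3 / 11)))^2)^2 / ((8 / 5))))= 729 / 1489731123519584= 0.00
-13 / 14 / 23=-13 / 322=-0.04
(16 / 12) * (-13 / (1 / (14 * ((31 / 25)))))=-300.91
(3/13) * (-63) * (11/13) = -2079/169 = -12.30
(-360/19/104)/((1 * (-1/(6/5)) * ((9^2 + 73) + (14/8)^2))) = 0.00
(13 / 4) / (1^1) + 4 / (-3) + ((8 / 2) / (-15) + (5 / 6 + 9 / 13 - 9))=-4543 / 780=-5.82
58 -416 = -358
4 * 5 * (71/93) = 1420/93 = 15.27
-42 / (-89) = 42 / 89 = 0.47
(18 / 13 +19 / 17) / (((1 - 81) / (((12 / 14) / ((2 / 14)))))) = -1659 / 8840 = -0.19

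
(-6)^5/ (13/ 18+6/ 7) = -979776/ 199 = -4923.50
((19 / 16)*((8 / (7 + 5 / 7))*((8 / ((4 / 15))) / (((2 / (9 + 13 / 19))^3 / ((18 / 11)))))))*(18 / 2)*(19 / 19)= 245286720 / 3971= 61769.51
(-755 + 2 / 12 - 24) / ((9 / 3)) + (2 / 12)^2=-3115 / 12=-259.58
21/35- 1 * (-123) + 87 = 1053/5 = 210.60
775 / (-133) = -775 / 133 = -5.83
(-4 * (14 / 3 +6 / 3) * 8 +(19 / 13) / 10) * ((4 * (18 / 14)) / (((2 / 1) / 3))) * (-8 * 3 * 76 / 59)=1364875488 / 26845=50842.82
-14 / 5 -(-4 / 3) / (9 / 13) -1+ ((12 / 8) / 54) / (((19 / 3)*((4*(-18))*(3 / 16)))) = -28847 / 15390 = -1.87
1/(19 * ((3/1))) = 1/57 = 0.02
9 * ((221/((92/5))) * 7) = 69615/92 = 756.68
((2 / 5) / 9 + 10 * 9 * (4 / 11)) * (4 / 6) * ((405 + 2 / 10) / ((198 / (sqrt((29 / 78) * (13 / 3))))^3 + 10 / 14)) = -11221886386312 / 25570027232704827517095 + 131825914554128256 * sqrt(58) / 430471838934424705675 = 0.00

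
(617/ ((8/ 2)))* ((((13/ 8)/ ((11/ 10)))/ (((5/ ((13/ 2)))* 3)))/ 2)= 104273/ 2112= 49.37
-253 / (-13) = 253 / 13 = 19.46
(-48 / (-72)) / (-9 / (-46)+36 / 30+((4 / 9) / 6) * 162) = 460 / 9243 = 0.05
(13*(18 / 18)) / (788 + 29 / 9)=117 / 7121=0.02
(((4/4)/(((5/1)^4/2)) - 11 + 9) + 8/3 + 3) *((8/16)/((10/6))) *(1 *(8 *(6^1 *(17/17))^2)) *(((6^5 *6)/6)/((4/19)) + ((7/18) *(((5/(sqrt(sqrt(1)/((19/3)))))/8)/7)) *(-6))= 36598552704/3125 - 13762 *sqrt(57)/625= 11711370.62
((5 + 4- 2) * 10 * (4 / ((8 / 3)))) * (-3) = -315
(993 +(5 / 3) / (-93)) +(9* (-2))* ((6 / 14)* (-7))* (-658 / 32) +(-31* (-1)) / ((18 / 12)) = -215893 / 2232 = -96.73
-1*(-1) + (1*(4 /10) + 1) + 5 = 37 /5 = 7.40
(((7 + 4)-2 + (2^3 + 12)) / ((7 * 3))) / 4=29 / 84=0.35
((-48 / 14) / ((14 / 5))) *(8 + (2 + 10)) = -1200 / 49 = -24.49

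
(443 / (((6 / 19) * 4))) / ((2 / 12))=8417 / 4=2104.25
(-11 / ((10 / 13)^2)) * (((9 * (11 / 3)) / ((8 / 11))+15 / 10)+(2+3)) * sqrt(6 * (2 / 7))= -154297 * sqrt(21) / 560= -1262.64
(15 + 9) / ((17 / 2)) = 48 / 17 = 2.82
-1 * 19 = -19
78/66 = 13/11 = 1.18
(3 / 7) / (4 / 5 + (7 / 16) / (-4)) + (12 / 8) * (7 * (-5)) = -160515 / 3094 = -51.88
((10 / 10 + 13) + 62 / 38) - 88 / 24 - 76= -3650 / 57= -64.04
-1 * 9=-9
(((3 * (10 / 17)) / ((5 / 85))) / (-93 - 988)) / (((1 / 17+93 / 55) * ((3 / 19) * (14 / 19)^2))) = -32065825 / 173314568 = -0.19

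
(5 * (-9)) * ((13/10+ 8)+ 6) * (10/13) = -6885/13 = -529.62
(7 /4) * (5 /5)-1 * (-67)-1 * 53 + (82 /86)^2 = 123211 /7396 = 16.66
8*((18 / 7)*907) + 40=130888 / 7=18698.29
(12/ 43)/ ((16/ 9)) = 27/ 172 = 0.16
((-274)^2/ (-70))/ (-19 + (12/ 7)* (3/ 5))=37538/ 629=59.68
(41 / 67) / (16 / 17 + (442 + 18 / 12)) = 1394 / 1012437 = 0.00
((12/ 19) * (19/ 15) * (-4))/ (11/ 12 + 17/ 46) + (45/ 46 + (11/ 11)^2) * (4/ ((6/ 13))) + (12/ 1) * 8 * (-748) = -8792889679/ 122475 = -71793.34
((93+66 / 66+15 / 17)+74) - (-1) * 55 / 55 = 2888 / 17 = 169.88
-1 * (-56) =56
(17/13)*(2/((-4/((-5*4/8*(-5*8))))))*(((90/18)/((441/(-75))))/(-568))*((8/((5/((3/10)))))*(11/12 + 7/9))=-129625/1628172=-0.08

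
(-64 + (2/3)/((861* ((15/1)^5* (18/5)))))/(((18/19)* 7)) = -4293255959981/444860403750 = -9.65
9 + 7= 16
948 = 948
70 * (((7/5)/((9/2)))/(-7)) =-28/9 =-3.11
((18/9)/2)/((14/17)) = 17/14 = 1.21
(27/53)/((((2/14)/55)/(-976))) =-10145520/53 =-191424.91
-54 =-54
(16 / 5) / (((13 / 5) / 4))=64 / 13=4.92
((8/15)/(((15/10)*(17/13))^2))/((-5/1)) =-5408/195075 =-0.03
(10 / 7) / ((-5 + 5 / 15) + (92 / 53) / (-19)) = -15105 / 50309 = -0.30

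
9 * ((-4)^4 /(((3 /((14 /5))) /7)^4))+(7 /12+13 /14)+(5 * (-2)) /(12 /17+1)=19173431546177 /4567500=4197795.63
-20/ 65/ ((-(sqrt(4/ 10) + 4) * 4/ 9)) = 30/ 169 -3 * sqrt(10)/ 338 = 0.15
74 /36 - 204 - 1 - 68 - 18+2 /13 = -288.79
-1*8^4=-4096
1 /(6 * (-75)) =-1 /450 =-0.00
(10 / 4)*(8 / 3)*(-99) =-660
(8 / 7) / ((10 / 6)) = 0.69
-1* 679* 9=-6111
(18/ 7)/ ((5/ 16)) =288/ 35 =8.23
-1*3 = -3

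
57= 57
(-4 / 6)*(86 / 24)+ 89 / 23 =613 / 414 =1.48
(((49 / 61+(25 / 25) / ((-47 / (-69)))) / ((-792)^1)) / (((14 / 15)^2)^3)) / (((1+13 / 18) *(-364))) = 421453125 / 60897433967552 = 0.00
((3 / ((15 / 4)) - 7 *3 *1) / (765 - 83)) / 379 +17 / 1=21970529 / 1292390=17.00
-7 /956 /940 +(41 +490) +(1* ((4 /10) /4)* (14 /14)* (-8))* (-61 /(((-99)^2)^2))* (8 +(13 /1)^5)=3056919676095991 /5754866656176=531.19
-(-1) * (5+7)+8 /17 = 212 /17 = 12.47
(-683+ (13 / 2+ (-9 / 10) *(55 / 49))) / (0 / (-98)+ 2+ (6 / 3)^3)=-16599 / 245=-67.75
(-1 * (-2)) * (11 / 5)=22 / 5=4.40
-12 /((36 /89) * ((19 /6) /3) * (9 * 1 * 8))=-0.39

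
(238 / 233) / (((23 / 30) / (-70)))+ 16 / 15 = -7411256 / 80385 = -92.20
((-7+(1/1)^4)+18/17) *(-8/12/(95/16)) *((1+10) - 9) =1792/1615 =1.11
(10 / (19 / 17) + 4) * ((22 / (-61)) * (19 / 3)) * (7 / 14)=-902 / 61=-14.79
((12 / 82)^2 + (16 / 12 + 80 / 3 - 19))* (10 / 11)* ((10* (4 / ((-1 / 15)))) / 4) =-22747500 / 18491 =-1230.19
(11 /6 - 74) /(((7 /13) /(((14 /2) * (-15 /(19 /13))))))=365885 /38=9628.55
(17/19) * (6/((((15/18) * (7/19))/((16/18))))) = 544/35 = 15.54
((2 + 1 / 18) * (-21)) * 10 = -1295 / 3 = -431.67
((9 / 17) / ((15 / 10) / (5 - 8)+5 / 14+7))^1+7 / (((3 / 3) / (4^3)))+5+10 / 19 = 2344223 / 5168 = 453.60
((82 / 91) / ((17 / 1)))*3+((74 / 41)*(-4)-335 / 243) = -130069763 / 15412761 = -8.44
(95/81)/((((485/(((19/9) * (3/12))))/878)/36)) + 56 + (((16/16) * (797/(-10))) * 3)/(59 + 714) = 5832437413/60734610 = 96.03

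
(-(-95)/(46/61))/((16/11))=63745/736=86.61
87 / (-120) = -29 / 40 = -0.72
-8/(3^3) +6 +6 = 316/27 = 11.70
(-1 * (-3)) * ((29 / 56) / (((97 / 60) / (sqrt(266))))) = 15.67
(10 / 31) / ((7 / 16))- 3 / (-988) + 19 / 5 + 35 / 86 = 228048347 / 46095140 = 4.95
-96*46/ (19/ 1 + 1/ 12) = -52992/ 229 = -231.41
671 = 671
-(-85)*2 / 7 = 170 / 7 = 24.29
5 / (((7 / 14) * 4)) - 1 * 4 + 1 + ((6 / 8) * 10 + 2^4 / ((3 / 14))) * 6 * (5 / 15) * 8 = 7885 / 6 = 1314.17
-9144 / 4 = -2286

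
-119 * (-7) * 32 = 26656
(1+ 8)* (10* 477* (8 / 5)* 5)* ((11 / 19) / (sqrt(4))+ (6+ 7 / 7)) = 47566440 / 19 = 2503496.84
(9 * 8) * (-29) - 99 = -2187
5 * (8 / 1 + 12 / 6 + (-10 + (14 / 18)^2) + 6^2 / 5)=3161 / 81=39.02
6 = 6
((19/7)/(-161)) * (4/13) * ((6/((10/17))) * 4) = -15504/73255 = -0.21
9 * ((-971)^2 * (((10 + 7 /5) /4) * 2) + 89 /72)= 1934710177 /40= 48367754.42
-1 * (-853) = 853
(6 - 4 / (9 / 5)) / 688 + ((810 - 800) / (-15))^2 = 1393 / 3096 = 0.45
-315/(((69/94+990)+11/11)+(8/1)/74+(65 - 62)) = -1095570/3460061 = -0.32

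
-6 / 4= -3 / 2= -1.50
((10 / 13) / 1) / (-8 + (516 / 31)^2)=4805 / 1680692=0.00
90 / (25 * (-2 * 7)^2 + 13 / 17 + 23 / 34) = 3060 / 166649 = 0.02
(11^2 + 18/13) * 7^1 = 11137/13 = 856.69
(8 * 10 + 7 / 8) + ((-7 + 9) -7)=607 / 8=75.88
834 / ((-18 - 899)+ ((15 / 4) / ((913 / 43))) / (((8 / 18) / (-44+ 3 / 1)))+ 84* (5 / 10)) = -12183072 / 13020005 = -0.94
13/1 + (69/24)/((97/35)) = 10893/776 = 14.04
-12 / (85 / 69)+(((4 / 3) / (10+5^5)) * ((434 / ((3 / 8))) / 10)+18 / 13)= -259002686 / 31177575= -8.31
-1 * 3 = -3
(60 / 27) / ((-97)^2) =20 / 84681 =0.00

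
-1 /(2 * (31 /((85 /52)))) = -85 /3224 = -0.03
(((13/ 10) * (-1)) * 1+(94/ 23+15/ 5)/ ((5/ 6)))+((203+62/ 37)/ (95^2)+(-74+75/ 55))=-11051957317/ 168966050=-65.41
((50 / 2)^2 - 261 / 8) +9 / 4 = 594.62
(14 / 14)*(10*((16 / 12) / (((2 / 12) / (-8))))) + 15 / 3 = -635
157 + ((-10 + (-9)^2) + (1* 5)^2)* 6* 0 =157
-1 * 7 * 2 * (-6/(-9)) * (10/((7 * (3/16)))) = -71.11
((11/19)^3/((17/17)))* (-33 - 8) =-54571/6859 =-7.96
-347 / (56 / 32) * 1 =-1388 / 7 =-198.29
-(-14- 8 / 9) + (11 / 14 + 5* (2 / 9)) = 235 / 14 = 16.79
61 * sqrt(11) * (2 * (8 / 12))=244 * sqrt(11) / 3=269.75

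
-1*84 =-84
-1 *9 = -9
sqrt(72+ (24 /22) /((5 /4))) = 8.54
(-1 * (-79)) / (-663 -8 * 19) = -79 / 815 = -0.10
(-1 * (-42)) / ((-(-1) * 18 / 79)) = 553 / 3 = 184.33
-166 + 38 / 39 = -6436 / 39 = -165.03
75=75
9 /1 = 9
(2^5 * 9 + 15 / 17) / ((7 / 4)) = 19644 / 119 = 165.08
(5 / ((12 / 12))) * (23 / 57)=115 / 57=2.02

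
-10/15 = -2/3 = -0.67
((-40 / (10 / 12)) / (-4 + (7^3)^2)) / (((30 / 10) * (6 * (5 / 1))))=-8 / 1764675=-0.00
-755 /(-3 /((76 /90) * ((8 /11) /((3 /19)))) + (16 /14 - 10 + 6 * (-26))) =30526160 /6696689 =4.56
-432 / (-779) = 432 / 779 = 0.55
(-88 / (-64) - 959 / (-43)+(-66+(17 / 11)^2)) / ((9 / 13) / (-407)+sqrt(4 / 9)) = -2398587789 / 39940120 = -60.05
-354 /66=-59 /11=-5.36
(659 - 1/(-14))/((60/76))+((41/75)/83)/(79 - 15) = 834.82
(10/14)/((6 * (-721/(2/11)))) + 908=908.00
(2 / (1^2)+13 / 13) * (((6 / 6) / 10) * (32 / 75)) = 16 / 125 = 0.13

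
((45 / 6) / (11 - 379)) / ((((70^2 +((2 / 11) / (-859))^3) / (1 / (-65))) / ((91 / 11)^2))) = 341639640881 / 78012973995636608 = 0.00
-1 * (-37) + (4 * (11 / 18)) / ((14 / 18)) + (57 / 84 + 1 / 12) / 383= 40.14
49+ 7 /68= 3339 /68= 49.10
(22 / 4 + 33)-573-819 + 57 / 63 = -56809 / 42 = -1352.60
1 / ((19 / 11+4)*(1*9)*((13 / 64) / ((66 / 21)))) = 15488 / 51597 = 0.30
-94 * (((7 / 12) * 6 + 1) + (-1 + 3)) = -611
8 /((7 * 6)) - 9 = -185 /21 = -8.81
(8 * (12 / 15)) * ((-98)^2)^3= 28346956187648 / 5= 5669391237529.60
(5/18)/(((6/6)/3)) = 5/6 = 0.83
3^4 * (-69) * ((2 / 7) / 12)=-1863 / 14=-133.07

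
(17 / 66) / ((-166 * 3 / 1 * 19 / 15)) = -85 / 208164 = -0.00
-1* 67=-67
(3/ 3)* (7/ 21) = 0.33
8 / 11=0.73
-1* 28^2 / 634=-392 / 317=-1.24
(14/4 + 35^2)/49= 351/14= 25.07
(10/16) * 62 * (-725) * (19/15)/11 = -427025/132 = -3235.04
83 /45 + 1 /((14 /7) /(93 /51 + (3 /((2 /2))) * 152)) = 353057 /1530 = 230.76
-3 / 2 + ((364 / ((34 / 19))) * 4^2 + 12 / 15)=553161 / 170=3253.89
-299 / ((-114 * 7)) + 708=565283 / 798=708.37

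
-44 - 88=-132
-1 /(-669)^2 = -1 /447561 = -0.00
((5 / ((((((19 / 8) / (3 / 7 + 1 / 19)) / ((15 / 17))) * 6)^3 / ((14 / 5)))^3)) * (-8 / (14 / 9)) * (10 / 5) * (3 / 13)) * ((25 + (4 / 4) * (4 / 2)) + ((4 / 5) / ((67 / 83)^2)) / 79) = -6107786060471609888706366799872000000 / 46882573013716577068512818383206864763288789733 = -0.00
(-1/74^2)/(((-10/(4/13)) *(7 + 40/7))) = 7/15839330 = 0.00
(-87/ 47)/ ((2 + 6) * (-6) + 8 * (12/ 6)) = 87/ 1504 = 0.06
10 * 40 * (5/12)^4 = 15625/1296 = 12.06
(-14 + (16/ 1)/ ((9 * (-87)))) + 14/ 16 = -82343/ 6264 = -13.15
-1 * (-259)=259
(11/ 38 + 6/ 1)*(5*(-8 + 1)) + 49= -6503/ 38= -171.13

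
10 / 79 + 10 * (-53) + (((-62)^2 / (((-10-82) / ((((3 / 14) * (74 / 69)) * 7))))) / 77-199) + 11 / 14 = -670207863 / 919402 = -728.96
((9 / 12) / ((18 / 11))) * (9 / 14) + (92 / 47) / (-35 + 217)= 20899 / 68432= 0.31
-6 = -6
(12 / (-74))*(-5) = 30 / 37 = 0.81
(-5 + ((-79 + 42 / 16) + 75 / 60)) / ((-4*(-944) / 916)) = -146789 / 7552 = -19.44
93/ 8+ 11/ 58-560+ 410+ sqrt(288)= -32059/ 232+ 12 * sqrt(2)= -121.21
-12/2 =-6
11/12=0.92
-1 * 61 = -61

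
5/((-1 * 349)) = -5/349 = -0.01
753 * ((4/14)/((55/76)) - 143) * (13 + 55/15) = -1789695.19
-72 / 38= -1.89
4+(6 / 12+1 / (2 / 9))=9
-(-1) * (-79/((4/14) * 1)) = -276.50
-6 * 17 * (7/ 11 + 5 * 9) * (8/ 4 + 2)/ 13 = -204816/ 143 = -1432.28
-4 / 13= -0.31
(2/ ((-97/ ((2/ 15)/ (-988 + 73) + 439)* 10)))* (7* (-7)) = 295238377/ 6656625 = 44.35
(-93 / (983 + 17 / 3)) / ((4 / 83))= -23157 / 11864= -1.95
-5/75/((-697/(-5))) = -1/2091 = -0.00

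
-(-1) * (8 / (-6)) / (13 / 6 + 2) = -8 / 25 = -0.32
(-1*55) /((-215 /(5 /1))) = 55 /43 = 1.28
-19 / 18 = -1.06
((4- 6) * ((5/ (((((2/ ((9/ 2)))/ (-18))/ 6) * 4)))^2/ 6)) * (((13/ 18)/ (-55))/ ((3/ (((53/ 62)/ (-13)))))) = -193185/ 21824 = -8.85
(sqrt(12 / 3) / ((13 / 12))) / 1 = 24 / 13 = 1.85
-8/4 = -2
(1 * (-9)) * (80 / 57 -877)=149727 / 19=7880.37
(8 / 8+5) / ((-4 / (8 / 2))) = -6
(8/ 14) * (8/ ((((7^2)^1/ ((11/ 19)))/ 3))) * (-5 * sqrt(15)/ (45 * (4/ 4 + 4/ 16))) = -0.06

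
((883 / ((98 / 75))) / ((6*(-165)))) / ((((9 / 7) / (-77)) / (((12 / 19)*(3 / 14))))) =4415 / 798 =5.53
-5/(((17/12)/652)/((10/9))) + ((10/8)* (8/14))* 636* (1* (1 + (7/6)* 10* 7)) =12494080/357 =34997.42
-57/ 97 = -0.59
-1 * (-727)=727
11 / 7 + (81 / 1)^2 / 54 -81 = 589 / 14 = 42.07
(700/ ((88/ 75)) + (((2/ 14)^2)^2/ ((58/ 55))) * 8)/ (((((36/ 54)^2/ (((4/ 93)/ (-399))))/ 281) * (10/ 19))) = -51360363133/ 664817692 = -77.25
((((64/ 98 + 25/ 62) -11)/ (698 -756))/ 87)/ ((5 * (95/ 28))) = 30209/ 260058225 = 0.00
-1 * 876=-876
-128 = -128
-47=-47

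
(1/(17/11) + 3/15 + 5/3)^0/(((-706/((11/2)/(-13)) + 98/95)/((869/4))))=908105/6979592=0.13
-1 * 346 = -346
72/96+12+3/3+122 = 135.75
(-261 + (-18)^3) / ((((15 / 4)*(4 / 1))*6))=-677 / 10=-67.70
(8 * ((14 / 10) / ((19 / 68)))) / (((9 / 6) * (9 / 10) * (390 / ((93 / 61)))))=236096 / 2034045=0.12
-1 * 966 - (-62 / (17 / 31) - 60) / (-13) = -216428 / 221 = -979.31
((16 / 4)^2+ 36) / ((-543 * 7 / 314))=-16328 / 3801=-4.30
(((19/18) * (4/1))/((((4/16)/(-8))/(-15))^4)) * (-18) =-4034396160000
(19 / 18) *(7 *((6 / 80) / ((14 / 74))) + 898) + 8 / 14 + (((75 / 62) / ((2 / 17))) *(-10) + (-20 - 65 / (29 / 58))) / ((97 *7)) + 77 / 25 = 72298046417 / 75776400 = 954.10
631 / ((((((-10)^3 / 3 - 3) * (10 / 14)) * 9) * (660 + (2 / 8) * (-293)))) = -17668 / 35521845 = -0.00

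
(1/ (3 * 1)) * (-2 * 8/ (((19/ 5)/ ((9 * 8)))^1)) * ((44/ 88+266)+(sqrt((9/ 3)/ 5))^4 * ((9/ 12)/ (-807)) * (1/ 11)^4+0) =-10076076752736/ 374150755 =-26930.53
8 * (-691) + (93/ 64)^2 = -22634039/ 4096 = -5525.89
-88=-88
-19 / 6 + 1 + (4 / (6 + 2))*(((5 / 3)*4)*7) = 127 / 6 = 21.17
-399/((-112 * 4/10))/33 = 95/352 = 0.27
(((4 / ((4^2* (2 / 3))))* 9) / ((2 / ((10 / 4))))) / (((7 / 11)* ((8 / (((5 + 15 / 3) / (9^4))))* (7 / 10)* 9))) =1375 / 6858432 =0.00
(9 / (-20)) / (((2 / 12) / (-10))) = 27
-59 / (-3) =59 / 3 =19.67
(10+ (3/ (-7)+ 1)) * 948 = 10021.71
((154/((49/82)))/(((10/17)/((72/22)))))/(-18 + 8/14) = -25092/305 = -82.27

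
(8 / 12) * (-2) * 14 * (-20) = 1120 / 3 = 373.33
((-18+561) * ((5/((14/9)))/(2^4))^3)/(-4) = -1.10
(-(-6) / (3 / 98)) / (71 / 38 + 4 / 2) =152 / 3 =50.67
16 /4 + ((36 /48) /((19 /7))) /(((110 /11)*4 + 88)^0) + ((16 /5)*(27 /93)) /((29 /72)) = 2248843 /341620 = 6.58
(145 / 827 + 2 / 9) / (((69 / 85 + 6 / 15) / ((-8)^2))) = 16096960 / 766629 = 21.00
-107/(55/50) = -1070/11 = -97.27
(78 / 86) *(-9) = -351 / 43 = -8.16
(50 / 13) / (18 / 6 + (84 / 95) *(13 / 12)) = 2375 / 2444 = 0.97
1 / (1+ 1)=1 / 2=0.50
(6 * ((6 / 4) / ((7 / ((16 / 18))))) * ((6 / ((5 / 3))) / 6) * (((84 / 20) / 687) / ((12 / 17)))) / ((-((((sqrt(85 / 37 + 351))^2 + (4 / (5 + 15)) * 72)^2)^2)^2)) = -933002354947765625 / 52493171829658753730100447520994625585152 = -0.00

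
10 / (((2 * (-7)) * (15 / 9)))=-3 / 7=-0.43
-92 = -92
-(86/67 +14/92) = -4425/3082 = -1.44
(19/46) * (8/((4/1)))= 19/23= 0.83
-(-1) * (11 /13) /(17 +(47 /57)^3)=2037123 /42277352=0.05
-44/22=-2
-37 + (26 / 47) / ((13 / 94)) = -33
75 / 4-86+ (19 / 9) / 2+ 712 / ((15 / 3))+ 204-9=48817 / 180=271.21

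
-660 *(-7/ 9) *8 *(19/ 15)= 46816/ 9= 5201.78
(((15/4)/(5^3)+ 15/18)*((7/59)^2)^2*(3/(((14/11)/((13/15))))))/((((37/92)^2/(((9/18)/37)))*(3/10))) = 363256894/3732450122025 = 0.00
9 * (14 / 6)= 21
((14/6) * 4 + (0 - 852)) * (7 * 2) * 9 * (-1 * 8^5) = 3479175168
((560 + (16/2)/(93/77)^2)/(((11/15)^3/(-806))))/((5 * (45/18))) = -92457.29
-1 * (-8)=8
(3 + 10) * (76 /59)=988 /59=16.75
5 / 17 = 0.29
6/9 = 0.67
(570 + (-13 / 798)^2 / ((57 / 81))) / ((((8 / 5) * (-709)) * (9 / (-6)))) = 1277146645 / 3812616304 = 0.33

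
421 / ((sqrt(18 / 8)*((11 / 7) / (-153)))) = -300594 / 11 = -27326.73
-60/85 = -0.71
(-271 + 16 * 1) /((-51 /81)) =405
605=605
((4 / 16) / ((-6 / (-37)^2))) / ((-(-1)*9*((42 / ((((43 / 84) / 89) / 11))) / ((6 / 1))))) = -58867 / 124340832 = -0.00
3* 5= 15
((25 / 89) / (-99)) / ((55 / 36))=-20 / 10769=-0.00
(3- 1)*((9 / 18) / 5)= 1 / 5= 0.20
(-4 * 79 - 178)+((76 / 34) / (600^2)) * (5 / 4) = -1209311981 / 2448000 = -494.00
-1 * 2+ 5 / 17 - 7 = -148 / 17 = -8.71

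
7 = 7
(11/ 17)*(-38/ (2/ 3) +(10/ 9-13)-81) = -14839/ 153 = -96.99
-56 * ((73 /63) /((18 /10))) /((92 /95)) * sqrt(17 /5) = -13870 * sqrt(85) /1863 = -68.64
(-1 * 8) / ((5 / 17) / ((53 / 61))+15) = -1802 / 3455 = -0.52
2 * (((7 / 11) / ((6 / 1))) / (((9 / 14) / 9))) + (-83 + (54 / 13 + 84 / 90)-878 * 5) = -9577303 / 2145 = -4464.94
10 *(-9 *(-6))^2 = 29160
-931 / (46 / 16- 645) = 7448 / 5137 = 1.45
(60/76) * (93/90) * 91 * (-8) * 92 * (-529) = 549169712/19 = 28903669.05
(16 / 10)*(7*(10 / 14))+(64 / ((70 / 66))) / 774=36472 / 4515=8.08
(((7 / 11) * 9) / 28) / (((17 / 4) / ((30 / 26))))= 135 / 2431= 0.06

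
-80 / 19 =-4.21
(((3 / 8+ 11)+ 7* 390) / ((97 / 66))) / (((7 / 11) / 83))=94394157 / 388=243283.91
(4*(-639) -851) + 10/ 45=-30661/ 9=-3406.78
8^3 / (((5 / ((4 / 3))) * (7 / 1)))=2048 / 105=19.50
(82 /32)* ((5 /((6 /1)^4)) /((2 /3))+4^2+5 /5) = 602413 /13824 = 43.58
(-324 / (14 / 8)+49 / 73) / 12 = -94265 / 6132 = -15.37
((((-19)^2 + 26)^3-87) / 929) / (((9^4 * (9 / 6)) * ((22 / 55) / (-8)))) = -772806880 / 6095169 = -126.79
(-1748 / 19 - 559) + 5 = -646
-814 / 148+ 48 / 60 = -47 / 10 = -4.70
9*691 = 6219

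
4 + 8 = 12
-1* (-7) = 7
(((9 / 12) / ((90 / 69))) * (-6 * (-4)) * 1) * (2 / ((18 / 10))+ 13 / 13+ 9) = 460 / 3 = 153.33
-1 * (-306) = 306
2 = 2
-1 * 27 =-27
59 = 59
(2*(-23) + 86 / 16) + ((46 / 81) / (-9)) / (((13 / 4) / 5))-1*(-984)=71515559 / 75816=943.28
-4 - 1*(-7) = 3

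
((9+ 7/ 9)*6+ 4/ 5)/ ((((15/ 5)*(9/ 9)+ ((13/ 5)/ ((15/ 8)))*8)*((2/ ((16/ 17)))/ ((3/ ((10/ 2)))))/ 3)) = 64224/ 17969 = 3.57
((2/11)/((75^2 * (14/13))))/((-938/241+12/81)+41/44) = -37596/3522491875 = -0.00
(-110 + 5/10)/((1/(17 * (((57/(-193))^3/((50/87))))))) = 59984197893/718905700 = 83.44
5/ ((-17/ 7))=-35/ 17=-2.06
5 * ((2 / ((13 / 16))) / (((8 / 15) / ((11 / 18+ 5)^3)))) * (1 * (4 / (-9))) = -51515050 / 28431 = -1811.93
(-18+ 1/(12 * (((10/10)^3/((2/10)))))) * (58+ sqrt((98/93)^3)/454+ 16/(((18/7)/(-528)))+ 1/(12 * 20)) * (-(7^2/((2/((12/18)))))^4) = -4130593314.60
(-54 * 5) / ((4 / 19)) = -2565 / 2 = -1282.50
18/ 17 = 1.06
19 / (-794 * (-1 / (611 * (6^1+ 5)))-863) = -127699 / 5799429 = -0.02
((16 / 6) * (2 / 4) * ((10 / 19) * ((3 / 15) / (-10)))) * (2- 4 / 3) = -8 / 855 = -0.01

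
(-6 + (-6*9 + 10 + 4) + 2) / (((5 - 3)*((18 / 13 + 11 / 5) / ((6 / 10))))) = -858 / 233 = -3.68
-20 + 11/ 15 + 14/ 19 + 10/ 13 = -65803/ 3705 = -17.76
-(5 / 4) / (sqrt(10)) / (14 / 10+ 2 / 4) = -5 * sqrt(10) / 76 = -0.21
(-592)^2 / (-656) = -21904 / 41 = -534.24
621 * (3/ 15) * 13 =8073/ 5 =1614.60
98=98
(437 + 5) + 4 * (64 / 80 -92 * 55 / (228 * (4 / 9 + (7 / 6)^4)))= 114979638 / 282815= 406.55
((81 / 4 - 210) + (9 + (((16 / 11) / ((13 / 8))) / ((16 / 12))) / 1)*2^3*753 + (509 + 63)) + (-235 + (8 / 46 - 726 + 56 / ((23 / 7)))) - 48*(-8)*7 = 794445469 / 13156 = 60386.55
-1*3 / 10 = -3 / 10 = -0.30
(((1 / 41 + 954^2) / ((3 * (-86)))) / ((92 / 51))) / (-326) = 634350869 / 105751792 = 6.00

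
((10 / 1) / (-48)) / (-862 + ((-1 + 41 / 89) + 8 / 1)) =445 / 1825296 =0.00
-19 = -19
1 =1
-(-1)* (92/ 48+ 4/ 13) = 347/ 156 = 2.22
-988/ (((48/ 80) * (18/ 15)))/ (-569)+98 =514208/ 5121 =100.41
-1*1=-1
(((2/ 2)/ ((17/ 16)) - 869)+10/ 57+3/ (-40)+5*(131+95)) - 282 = -773587/ 38760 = -19.96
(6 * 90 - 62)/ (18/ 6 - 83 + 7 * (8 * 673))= 239/ 18804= 0.01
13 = 13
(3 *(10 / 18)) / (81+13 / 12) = 4 / 197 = 0.02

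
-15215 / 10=-3043 / 2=-1521.50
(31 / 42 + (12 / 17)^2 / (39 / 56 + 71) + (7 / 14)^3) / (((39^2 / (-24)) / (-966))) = 7801753042 / 588289845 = 13.26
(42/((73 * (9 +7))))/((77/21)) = 63/6424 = 0.01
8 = 8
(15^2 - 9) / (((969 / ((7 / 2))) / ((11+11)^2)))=121968 / 323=377.61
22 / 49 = 0.45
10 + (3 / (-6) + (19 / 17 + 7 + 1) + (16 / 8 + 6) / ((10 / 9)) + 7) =32.82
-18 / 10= -9 / 5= -1.80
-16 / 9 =-1.78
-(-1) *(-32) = -32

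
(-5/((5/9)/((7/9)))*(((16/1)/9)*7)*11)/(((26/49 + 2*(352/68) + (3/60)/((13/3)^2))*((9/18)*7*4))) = -1734372640/275855193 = -6.29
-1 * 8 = -8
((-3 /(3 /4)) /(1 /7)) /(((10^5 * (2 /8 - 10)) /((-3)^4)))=189 /81250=0.00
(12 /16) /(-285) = -1 /380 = -0.00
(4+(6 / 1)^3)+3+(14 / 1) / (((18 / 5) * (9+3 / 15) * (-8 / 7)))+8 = 763847 / 3312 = 230.63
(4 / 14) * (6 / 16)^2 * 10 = 45 / 112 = 0.40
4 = 4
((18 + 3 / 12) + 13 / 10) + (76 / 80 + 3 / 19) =785 / 38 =20.66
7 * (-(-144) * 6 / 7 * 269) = 232416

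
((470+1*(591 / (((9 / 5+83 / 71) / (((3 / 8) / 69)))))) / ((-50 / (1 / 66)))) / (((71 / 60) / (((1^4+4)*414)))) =-822237525 / 3292696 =-249.72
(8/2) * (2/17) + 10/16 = 149/136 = 1.10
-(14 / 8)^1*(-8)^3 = 896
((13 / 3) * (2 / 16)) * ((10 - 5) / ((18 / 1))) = 65 / 432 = 0.15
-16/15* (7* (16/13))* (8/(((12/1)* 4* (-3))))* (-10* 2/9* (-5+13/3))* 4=28672/9477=3.03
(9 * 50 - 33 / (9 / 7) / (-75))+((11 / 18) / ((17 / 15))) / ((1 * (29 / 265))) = 455.27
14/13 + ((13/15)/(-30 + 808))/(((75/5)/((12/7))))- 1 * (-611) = 1625018663/2654925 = 612.08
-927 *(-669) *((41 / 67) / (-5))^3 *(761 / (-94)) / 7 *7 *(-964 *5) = -15677944296824646 / 353396525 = -44363606.28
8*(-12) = -96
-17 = -17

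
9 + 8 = 17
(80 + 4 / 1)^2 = 7056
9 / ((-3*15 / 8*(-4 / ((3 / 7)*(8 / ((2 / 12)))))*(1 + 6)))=288 / 245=1.18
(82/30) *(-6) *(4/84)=-82/105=-0.78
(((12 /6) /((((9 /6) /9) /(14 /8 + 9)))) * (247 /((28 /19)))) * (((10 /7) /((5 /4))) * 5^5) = 3783731250 /49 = 77219005.10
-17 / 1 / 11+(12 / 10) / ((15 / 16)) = -73 / 275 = -0.27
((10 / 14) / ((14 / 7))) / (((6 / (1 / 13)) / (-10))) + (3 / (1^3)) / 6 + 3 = 943 / 273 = 3.45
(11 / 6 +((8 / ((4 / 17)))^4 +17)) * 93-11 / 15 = 3728429963 / 30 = 124280998.77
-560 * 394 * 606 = -133707840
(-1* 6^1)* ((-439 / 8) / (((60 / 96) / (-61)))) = -32134.80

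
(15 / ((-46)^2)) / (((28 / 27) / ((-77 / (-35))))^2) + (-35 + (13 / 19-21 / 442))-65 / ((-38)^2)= -22748970433233 / 661761056320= -34.38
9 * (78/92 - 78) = -31941/46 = -694.37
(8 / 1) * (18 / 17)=144 / 17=8.47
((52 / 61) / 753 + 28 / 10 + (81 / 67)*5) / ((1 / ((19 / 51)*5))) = 16.48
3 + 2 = 5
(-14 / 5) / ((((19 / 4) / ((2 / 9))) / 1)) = -112 / 855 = -0.13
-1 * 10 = -10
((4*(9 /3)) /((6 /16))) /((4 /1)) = 8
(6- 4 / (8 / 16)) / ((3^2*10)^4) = -1 / 32805000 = -0.00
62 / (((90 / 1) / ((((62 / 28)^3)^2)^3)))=21670662219970396194714277471 / 19209548439478653419520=1128119.29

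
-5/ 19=-0.26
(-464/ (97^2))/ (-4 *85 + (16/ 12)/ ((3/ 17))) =261/ 1759483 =0.00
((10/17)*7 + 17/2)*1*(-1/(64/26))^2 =72501/34816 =2.08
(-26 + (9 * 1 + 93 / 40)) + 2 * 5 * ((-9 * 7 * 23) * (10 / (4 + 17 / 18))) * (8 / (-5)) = 166872557 / 3560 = 46874.31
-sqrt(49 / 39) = -7*sqrt(39) / 39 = -1.12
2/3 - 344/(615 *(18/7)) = 2486/5535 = 0.45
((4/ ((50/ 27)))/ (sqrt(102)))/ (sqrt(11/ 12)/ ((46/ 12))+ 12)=-207 * sqrt(374)/ 10786925+ 19044 * sqrt(102)/ 10786925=0.02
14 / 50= 7 / 25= 0.28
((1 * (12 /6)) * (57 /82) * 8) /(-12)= -38 /41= -0.93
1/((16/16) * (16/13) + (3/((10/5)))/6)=52/77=0.68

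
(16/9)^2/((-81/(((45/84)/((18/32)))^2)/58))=-5939200/2893401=-2.05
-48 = -48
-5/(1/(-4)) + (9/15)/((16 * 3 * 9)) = 14401/720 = 20.00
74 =74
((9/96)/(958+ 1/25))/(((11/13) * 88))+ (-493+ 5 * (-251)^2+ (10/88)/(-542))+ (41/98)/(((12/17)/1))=9295519161518845363/29555316333312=314512.59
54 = 54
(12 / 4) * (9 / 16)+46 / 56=281 / 112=2.51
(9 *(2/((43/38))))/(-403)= -684/17329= -0.04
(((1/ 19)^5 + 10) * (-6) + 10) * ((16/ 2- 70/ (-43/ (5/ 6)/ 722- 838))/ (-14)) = 756949815036756/ 26219494022267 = 28.87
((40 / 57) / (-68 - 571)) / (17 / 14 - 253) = 112 / 25678215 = 0.00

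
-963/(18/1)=-107/2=-53.50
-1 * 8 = -8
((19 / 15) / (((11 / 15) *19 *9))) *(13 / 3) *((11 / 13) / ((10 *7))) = 1 / 1890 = 0.00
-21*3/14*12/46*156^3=-102503232/23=-4456662.26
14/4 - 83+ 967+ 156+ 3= 2093/2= 1046.50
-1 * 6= -6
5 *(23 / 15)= 23 / 3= 7.67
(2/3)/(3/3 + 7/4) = 8/33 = 0.24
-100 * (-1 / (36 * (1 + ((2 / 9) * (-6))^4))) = 225 / 337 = 0.67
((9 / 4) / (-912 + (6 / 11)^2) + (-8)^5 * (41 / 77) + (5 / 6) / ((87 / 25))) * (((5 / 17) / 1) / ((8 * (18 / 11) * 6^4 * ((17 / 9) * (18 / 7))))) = -8892372545275 / 142795685044224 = -0.06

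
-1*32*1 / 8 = -4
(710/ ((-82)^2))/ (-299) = -355/ 1005238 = -0.00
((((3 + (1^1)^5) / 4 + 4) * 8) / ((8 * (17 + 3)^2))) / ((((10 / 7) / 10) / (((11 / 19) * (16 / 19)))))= 77 / 1805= 0.04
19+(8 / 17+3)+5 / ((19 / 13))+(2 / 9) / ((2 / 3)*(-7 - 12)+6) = 250567 / 9690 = 25.86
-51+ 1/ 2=-101/ 2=-50.50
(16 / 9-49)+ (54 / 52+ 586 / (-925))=-10133599 / 216450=-46.82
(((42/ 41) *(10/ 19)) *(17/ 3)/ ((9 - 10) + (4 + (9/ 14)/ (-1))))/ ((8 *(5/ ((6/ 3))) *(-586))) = -833/ 7532151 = -0.00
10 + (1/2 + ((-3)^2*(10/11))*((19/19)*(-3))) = -309/22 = -14.05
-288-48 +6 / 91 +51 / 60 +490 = 281947 / 1820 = 154.92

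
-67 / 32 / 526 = -67 / 16832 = -0.00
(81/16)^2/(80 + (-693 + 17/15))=-98415/2349568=-0.04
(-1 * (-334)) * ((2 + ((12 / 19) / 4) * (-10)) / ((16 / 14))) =2338 / 19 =123.05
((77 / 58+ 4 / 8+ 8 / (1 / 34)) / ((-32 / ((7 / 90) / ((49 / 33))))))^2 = 847799689 / 4219801600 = 0.20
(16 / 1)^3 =4096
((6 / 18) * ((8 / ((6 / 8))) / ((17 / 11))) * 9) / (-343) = -352 / 5831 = -0.06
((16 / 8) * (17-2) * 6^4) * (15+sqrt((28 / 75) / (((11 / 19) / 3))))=637277.39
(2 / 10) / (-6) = -1 / 30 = -0.03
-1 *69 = -69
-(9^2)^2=-6561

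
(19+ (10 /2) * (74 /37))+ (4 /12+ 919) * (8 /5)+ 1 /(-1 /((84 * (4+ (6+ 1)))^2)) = -12784141 /15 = -852276.07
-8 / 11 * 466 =-3728 / 11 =-338.91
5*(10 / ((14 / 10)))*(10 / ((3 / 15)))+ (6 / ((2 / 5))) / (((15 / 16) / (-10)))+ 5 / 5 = 11387 / 7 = 1626.71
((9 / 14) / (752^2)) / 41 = 9 / 324599296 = 0.00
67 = 67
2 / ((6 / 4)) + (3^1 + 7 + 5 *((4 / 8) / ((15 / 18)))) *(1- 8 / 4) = -35 / 3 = -11.67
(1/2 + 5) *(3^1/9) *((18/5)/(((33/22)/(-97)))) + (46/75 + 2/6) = -31939/75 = -425.85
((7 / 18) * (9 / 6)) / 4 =7 / 48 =0.15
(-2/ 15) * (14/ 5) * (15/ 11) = -0.51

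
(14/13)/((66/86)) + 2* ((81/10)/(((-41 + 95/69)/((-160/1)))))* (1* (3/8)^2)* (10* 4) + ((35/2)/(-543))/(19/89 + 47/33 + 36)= 8668058882416301/23467222722372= 369.37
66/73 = 0.90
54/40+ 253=5087/20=254.35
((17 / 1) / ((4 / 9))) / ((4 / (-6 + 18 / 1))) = 459 / 4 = 114.75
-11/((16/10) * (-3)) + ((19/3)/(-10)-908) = -906.34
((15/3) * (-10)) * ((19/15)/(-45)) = 38/27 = 1.41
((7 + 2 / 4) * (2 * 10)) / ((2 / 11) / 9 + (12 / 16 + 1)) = 59400 / 701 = 84.74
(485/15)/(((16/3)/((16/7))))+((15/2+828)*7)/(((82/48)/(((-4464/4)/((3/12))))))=-4386090295/287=-15282544.58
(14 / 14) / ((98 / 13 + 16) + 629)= 13 / 8483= 0.00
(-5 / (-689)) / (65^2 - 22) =5 / 2895867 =0.00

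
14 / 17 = 0.82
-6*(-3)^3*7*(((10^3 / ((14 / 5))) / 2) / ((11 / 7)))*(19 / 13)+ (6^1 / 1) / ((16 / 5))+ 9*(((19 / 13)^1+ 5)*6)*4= 217058817 / 1144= 189736.73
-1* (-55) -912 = -857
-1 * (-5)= 5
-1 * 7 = -7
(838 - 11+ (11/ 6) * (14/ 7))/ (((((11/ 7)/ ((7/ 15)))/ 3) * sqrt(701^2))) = 122108/ 115665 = 1.06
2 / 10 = 1 / 5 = 0.20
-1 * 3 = -3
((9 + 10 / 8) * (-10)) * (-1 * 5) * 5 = 5125 / 2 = 2562.50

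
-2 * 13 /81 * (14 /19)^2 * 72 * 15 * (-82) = 16714880 /1083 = 15433.87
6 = 6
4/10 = 2/5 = 0.40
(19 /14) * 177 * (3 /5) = 10089 /70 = 144.13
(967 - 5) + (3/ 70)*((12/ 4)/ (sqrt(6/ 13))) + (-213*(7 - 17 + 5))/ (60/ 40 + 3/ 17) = 3*sqrt(78)/ 140 + 30348/ 19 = 1597.45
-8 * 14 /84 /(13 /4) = -16 /39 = -0.41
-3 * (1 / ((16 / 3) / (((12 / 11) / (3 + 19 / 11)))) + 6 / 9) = -443 / 208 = -2.13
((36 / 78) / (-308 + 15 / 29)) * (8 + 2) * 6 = -10440 / 115921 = -0.09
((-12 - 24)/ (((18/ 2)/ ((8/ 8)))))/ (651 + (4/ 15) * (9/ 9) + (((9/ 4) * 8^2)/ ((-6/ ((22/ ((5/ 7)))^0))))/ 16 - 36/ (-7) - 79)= -0.01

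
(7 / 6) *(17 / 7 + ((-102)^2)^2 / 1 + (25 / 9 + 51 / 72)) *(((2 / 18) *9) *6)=54554583845 / 72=757702553.40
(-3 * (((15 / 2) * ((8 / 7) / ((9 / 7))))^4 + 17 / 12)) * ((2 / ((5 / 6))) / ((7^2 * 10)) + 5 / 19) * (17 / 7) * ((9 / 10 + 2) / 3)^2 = -57128291453197 / 15836310000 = -3607.42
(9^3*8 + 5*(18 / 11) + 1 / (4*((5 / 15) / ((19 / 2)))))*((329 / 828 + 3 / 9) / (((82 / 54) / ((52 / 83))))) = 1103737635 / 626152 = 1762.73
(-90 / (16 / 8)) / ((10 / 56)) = -252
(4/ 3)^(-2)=9/ 16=0.56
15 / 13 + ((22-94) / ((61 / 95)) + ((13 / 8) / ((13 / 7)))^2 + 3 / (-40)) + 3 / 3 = -27732587 / 253760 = -109.29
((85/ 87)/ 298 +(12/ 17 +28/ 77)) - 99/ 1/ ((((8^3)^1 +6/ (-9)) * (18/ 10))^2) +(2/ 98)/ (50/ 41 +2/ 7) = 1561433976547943/ 1437468668908272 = 1.09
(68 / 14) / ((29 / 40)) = 1360 / 203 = 6.70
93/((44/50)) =105.68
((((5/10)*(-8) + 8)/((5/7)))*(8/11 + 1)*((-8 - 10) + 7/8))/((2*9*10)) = -18221/19800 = -0.92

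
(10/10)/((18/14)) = 7/9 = 0.78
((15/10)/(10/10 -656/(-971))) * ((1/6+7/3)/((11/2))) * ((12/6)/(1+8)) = 4855/53691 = 0.09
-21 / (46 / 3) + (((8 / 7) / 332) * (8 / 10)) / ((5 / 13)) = -910291 / 668150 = -1.36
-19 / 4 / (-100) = 0.05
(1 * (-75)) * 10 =-750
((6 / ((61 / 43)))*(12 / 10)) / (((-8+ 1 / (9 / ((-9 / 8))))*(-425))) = 12384 / 8425625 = 0.00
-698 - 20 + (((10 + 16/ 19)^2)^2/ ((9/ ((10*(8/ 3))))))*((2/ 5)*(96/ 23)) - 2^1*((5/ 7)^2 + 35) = 89314684686982/ 1321845903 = 67568.15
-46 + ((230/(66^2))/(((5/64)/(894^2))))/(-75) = -65777194/9075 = -7248.18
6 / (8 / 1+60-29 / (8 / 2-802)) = 4788 / 54293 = 0.09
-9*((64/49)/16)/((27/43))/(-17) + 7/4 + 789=7905025/9996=790.82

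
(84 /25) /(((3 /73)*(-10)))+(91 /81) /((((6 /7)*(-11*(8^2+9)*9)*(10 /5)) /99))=-72596657 /8869500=-8.18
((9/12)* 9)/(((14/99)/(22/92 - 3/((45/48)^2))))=-9757341/64400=-151.51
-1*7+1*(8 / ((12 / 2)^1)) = -17 / 3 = -5.67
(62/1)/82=0.76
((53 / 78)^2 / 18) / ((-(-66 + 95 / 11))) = 30899 / 69102072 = 0.00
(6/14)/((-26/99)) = -1.63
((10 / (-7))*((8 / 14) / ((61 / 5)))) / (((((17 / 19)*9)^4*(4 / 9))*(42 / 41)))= -133579025 / 3821804114121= -0.00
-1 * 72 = -72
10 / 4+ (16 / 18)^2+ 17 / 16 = 5641 / 1296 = 4.35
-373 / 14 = -26.64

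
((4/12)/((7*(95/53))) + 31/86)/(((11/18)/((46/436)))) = 4581807/68570810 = 0.07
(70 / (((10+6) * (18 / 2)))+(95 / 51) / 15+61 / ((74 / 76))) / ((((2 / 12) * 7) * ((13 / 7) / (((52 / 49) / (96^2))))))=318319 / 94682112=0.00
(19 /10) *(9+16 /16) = 19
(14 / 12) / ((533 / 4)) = 14 / 1599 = 0.01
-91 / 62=-1.47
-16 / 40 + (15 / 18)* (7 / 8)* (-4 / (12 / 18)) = -191 / 40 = -4.78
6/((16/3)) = 9/8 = 1.12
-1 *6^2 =-36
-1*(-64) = 64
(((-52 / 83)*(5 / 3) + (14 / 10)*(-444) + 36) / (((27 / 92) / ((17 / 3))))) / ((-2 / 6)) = 1142301808 / 33615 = 33981.91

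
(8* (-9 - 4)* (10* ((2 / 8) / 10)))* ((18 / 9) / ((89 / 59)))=-3068 / 89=-34.47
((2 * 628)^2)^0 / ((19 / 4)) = 4 / 19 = 0.21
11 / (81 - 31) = 11 / 50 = 0.22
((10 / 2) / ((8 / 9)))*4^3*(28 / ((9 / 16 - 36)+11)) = -161280 / 391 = -412.48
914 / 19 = 48.11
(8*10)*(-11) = -880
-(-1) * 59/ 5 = 59/ 5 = 11.80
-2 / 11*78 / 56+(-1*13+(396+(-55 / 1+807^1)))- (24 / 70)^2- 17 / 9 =274746163 / 242550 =1132.74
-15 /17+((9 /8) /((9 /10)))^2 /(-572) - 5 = -915625 /155584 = -5.89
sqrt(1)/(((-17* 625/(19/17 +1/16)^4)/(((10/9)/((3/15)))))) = -1179716409/1163146854400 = -0.00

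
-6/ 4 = -3/ 2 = -1.50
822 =822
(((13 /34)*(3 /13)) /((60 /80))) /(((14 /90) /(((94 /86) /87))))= 1410 /148393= 0.01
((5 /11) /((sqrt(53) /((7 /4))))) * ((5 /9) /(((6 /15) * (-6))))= -875 * sqrt(53) /251856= -0.03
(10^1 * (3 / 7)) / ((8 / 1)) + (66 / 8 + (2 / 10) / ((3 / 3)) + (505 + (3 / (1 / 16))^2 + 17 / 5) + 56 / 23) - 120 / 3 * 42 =1841551 / 1610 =1143.82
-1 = -1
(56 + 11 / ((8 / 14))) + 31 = 425 / 4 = 106.25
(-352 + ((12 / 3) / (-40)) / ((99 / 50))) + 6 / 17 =-351.70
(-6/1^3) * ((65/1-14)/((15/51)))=-1040.40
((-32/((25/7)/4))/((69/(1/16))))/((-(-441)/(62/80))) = -31/543375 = -0.00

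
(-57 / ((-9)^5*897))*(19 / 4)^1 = 361 / 70622604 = 0.00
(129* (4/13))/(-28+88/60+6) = -1935/1001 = -1.93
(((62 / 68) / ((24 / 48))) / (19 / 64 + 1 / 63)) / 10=0.58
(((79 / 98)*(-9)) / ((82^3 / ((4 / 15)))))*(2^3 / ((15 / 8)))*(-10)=2528 / 16885645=0.00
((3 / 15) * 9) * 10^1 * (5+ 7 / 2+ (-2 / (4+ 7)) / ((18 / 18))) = 1647 / 11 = 149.73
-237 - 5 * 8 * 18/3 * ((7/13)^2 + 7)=-335733/169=-1986.59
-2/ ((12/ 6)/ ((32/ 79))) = -32/ 79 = -0.41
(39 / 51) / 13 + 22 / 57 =431 / 969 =0.44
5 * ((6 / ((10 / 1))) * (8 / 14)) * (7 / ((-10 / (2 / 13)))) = -12 / 65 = -0.18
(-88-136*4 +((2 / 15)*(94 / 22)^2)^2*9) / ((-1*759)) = 211809076 / 277812975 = 0.76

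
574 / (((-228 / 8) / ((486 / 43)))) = -185976 / 817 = -227.63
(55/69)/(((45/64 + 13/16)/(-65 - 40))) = -55.22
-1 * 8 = -8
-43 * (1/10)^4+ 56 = 559957/10000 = 56.00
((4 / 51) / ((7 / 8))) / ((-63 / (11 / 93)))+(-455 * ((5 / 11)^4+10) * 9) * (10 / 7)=-1799153870002882 / 30624037983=-58749.73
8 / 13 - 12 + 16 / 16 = -10.38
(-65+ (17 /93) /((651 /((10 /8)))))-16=-19615847 /242172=-81.00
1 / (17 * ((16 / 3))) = 3 / 272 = 0.01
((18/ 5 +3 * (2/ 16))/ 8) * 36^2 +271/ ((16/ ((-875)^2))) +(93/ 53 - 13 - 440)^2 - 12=2960018063159/ 224720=13172027.69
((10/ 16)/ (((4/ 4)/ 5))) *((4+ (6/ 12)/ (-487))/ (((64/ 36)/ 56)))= 6134625/ 15584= 393.65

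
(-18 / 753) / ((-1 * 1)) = 6 / 251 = 0.02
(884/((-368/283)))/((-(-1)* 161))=-62543/14812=-4.22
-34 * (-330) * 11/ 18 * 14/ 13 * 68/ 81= 19582640/ 3159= 6199.00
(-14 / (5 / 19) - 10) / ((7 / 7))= -316 / 5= -63.20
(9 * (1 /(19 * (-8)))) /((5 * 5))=-9 /3800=-0.00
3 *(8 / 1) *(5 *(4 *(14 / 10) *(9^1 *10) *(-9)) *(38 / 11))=-20684160 / 11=-1880378.18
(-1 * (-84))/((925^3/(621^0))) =84/791453125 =0.00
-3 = -3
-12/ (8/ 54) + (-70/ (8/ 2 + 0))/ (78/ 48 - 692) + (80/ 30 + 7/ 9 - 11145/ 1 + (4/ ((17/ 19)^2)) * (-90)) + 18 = -7972219867/ 684063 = -11654.22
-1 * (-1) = 1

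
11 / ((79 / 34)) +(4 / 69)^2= 1781878 / 376119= 4.74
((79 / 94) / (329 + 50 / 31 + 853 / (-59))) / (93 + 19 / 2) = 144491 / 5571419480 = 0.00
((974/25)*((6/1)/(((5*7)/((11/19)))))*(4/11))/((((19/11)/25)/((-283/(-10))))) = 36384744/63175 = 575.94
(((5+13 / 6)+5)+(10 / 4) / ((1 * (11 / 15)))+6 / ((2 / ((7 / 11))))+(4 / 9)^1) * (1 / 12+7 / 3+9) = 243175 / 1188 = 204.69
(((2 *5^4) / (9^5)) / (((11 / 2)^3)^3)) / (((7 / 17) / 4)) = 0.00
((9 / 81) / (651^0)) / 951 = 1 / 8559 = 0.00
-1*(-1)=1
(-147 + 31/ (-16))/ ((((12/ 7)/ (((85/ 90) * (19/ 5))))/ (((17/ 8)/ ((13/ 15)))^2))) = -7785606535/ 4153344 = -1874.54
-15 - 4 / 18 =-137 / 9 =-15.22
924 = 924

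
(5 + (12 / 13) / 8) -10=-127 / 26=-4.88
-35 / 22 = -1.59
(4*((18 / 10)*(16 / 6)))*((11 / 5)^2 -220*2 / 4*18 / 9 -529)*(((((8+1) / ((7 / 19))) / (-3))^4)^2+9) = -39802156879620227328 / 144120025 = -276173674543.98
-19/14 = -1.36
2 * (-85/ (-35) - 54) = -722/ 7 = -103.14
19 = 19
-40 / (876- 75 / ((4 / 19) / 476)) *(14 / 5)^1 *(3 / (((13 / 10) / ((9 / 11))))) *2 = 20160 / 8041319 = 0.00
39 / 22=1.77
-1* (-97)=97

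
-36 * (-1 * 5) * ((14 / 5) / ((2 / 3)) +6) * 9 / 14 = 8262 / 7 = 1180.29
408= 408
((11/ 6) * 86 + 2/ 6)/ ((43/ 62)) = 9796/ 43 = 227.81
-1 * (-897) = 897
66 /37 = 1.78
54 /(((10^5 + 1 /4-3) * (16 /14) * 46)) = 0.00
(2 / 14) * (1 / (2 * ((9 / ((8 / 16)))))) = 1 / 252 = 0.00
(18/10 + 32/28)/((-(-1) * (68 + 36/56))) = 206/4805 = 0.04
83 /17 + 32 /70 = 3177 /595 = 5.34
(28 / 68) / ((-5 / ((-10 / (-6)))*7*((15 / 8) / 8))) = -64 / 765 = -0.08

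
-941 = -941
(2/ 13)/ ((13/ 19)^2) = 722/ 2197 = 0.33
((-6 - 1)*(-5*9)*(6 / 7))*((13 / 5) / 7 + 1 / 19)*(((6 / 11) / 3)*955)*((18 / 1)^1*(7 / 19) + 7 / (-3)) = 339330600 / 3971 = 85452.18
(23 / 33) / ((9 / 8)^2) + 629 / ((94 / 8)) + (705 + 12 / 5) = 478329107 / 628155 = 761.48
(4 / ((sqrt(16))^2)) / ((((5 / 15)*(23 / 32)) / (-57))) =-1368 / 23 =-59.48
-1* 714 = -714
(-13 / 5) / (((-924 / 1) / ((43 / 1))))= 559 / 4620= 0.12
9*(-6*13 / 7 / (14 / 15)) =-5265 / 49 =-107.45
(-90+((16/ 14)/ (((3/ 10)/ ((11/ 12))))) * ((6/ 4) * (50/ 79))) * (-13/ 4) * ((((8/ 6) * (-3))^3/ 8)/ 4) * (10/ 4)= -4673825/ 3318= -1408.63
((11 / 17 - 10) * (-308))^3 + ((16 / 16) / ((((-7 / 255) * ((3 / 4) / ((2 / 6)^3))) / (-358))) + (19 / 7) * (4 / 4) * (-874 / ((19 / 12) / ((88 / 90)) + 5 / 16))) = 110987819797295968 / 4642785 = 23905440333.18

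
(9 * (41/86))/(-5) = -369/430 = -0.86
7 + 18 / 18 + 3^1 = 11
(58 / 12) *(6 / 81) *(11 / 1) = 319 / 81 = 3.94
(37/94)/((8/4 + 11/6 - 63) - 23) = -111/23171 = -0.00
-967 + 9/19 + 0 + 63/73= -1339375/1387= -965.66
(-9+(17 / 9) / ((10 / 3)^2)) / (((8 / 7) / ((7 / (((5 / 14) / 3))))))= -908607 / 2000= -454.30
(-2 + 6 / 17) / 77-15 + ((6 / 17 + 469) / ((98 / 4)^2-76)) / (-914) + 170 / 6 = 13.31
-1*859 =-859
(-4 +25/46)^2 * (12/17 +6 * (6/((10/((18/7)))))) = 37466442/314755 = 119.03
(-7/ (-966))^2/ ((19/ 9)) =1/ 40204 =0.00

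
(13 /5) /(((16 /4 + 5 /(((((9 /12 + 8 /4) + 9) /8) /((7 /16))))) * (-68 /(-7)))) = 4277 /87720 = 0.05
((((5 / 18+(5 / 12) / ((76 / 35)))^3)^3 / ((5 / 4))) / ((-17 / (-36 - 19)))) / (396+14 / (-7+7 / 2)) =0.00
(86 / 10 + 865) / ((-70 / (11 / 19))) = -3432 / 475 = -7.23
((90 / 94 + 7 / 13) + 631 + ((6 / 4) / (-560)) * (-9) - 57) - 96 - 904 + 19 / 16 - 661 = -742003033 / 684320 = -1084.29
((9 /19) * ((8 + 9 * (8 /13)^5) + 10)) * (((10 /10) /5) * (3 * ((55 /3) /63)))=1.55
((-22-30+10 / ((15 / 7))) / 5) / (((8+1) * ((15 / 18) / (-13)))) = 3692 / 225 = 16.41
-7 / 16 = -0.44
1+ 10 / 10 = 2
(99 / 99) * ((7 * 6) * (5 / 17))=210 / 17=12.35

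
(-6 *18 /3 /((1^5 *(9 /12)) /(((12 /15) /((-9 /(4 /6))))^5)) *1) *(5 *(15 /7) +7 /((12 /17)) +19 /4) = 279445504 /313882340625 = 0.00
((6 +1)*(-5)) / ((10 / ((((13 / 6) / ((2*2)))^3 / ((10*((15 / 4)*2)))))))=-15379 / 2073600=-0.01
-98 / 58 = -49 / 29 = -1.69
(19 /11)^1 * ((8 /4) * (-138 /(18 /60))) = -1589.09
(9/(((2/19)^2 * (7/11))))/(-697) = -35739/19516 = -1.83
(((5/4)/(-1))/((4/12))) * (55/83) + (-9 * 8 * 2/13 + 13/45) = -2577877/194220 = -13.27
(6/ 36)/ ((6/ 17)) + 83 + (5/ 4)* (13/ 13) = 1525/ 18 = 84.72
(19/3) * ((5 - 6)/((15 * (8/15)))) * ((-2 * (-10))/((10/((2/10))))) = -19/60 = -0.32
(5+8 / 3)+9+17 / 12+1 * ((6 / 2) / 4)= 113 / 6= 18.83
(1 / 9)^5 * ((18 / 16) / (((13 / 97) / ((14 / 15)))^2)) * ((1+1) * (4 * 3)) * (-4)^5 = -1888423936 / 83160675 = -22.71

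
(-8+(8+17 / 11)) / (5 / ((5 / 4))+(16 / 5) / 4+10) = 85 / 814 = 0.10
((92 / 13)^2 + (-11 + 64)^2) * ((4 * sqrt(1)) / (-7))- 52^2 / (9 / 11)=-52581812 / 10647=-4938.65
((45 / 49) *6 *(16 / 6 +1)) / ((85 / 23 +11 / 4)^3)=770901120 / 10217864993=0.08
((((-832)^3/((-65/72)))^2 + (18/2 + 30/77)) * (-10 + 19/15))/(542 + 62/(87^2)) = -258939030334848225783339339/39486177500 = -6557713274090616.29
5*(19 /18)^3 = 5.88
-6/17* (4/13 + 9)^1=-726/221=-3.29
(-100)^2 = 10000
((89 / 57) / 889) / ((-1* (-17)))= 89 / 861441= 0.00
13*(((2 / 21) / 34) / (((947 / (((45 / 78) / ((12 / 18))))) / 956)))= 3585 / 112693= 0.03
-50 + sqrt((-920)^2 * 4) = 1790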